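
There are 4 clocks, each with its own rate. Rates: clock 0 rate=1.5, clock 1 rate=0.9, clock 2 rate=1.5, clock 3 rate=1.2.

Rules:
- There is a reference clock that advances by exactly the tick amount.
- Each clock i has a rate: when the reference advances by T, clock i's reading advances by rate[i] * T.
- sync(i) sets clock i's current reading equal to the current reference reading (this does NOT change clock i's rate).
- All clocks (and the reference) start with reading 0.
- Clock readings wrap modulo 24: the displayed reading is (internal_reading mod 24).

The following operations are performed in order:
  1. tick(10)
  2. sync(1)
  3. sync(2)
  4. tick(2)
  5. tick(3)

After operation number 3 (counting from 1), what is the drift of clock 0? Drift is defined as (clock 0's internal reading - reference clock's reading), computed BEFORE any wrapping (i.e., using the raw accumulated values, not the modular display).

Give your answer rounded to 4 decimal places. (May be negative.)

After op 1 tick(10): ref=10.0000 raw=[15.0000 9.0000 15.0000 12.0000]
After op 2 sync(1): ref=10.0000 raw=[15.0000 10.0000 15.0000 12.0000]
After op 3 sync(2): ref=10.0000 raw=[15.0000 10.0000 10.0000 12.0000]
Drift of clock 0 after op 3: 15.0000 - 10.0000 = 5.0000

Answer: 5.0000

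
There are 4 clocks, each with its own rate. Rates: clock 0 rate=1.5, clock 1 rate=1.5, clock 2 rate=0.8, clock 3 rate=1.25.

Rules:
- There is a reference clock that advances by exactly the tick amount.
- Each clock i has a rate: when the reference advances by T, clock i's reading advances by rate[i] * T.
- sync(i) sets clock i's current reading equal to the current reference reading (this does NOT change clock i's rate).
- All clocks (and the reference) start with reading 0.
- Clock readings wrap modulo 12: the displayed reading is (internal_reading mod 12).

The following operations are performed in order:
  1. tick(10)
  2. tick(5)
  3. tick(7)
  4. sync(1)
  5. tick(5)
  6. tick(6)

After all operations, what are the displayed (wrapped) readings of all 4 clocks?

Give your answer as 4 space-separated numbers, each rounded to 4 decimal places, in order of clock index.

After op 1 tick(10): ref=10.0000 raw=[15.0000 15.0000 8.0000 12.5000]
After op 2 tick(5): ref=15.0000 raw=[22.5000 22.5000 12.0000 18.7500]
After op 3 tick(7): ref=22.0000 raw=[33.0000 33.0000 17.6000 27.5000]
After op 4 sync(1): ref=22.0000 raw=[33.0000 22.0000 17.6000 27.5000]
After op 5 tick(5): ref=27.0000 raw=[40.5000 29.5000 21.6000 33.7500]
After op 6 tick(6): ref=33.0000 raw=[49.5000 38.5000 26.4000 41.2500]
Wrap final raw readings (mod 12): 49.5000 mod 12 = 1.5000; 38.5000 mod 12 = 2.5000; 26.4000 mod 12 = 2.4000; 41.2500 mod 12 = 5.2500

Answer: 1.5000 2.5000 2.4000 5.2500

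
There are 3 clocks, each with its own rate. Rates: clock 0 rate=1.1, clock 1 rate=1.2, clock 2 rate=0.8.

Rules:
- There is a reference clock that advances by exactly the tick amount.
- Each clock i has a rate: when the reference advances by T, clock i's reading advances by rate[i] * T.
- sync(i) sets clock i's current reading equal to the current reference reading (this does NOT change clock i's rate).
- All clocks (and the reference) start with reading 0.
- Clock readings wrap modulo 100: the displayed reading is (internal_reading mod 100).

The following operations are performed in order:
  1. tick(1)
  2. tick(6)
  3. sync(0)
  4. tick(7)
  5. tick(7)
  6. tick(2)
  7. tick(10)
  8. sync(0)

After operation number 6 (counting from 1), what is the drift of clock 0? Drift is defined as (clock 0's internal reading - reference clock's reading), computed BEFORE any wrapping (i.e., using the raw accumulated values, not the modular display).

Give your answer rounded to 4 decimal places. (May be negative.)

After op 1 tick(1): ref=1.0000 raw=[1.1000 1.2000 0.8000]
After op 2 tick(6): ref=7.0000 raw=[7.7000 8.4000 5.6000]
After op 3 sync(0): ref=7.0000 raw=[7.0000 8.4000 5.6000]
After op 4 tick(7): ref=14.0000 raw=[14.7000 16.8000 11.2000]
After op 5 tick(7): ref=21.0000 raw=[22.4000 25.2000 16.8000]
After op 6 tick(2): ref=23.0000 raw=[24.6000 27.6000 18.4000]
Drift of clock 0 after op 6: 24.6000 - 23.0000 = 1.6000

Answer: 1.6000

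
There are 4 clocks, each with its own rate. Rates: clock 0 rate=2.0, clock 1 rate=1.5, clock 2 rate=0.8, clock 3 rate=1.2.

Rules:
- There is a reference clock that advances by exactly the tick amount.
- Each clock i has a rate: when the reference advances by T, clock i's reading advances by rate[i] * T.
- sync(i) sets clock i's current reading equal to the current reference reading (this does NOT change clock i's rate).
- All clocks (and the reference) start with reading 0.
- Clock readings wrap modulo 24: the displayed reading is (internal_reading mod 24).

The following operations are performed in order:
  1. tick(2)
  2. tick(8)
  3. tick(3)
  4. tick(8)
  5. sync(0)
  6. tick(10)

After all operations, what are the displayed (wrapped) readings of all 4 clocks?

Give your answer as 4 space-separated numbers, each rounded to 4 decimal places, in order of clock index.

After op 1 tick(2): ref=2.0000 raw=[4.0000 3.0000 1.6000 2.4000]
After op 2 tick(8): ref=10.0000 raw=[20.0000 15.0000 8.0000 12.0000]
After op 3 tick(3): ref=13.0000 raw=[26.0000 19.5000 10.4000 15.6000]
After op 4 tick(8): ref=21.0000 raw=[42.0000 31.5000 16.8000 25.2000]
After op 5 sync(0): ref=21.0000 raw=[21.0000 31.5000 16.8000 25.2000]
After op 6 tick(10): ref=31.0000 raw=[41.0000 46.5000 24.8000 37.2000]
Wrap final raw readings (mod 24): 41.0000 mod 24 = 17.0000; 46.5000 mod 24 = 22.5000; 24.8000 mod 24 = 0.8000; 37.2000 mod 24 = 13.2000

Answer: 17.0000 22.5000 0.8000 13.2000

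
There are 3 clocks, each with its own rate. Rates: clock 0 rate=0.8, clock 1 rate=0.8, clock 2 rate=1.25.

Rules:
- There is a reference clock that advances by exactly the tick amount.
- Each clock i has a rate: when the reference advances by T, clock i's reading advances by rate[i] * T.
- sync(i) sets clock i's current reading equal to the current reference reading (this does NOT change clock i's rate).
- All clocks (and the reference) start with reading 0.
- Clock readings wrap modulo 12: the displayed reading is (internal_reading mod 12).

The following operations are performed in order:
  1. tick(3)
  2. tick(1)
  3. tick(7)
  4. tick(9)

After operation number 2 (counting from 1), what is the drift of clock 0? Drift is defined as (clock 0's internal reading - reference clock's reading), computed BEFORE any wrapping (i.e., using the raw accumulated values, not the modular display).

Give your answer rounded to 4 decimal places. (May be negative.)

Answer: -0.8000

Derivation:
After op 1 tick(3): ref=3.0000 raw=[2.4000 2.4000 3.7500]
After op 2 tick(1): ref=4.0000 raw=[3.2000 3.2000 5.0000]
Drift of clock 0 after op 2: 3.2000 - 4.0000 = -0.8000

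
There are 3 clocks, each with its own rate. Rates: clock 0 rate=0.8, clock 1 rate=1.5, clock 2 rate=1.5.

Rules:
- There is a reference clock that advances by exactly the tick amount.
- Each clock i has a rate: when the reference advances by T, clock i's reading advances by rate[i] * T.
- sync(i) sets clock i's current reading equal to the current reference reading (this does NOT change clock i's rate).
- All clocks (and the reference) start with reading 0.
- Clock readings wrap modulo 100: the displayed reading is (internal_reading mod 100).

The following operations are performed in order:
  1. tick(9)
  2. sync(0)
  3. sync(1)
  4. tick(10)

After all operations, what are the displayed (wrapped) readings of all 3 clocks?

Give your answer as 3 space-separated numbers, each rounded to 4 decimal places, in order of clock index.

Answer: 17.0000 24.0000 28.5000

Derivation:
After op 1 tick(9): ref=9.0000 raw=[7.2000 13.5000 13.5000]
After op 2 sync(0): ref=9.0000 raw=[9.0000 13.5000 13.5000]
After op 3 sync(1): ref=9.0000 raw=[9.0000 9.0000 13.5000]
After op 4 tick(10): ref=19.0000 raw=[17.0000 24.0000 28.5000]
Wrap final raw readings (mod 100): 17.0000 mod 100 = 17.0000; 24.0000 mod 100 = 24.0000; 28.5000 mod 100 = 28.5000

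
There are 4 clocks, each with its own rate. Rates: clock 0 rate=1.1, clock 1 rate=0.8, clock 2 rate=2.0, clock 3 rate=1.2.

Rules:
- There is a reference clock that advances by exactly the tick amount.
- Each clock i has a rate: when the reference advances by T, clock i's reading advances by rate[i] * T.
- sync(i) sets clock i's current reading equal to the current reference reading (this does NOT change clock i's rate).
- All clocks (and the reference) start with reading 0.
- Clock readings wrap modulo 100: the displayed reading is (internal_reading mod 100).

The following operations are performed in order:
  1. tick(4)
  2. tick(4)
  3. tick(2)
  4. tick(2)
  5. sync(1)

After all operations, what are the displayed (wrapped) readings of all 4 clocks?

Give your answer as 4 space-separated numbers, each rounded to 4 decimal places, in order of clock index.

After op 1 tick(4): ref=4.0000 raw=[4.4000 3.2000 8.0000 4.8000]
After op 2 tick(4): ref=8.0000 raw=[8.8000 6.4000 16.0000 9.6000]
After op 3 tick(2): ref=10.0000 raw=[11.0000 8.0000 20.0000 12.0000]
After op 4 tick(2): ref=12.0000 raw=[13.2000 9.6000 24.0000 14.4000]
After op 5 sync(1): ref=12.0000 raw=[13.2000 12.0000 24.0000 14.4000]
Wrap final raw readings (mod 100): 13.2000 mod 100 = 13.2000; 12.0000 mod 100 = 12.0000; 24.0000 mod 100 = 24.0000; 14.4000 mod 100 = 14.4000

Answer: 13.2000 12.0000 24.0000 14.4000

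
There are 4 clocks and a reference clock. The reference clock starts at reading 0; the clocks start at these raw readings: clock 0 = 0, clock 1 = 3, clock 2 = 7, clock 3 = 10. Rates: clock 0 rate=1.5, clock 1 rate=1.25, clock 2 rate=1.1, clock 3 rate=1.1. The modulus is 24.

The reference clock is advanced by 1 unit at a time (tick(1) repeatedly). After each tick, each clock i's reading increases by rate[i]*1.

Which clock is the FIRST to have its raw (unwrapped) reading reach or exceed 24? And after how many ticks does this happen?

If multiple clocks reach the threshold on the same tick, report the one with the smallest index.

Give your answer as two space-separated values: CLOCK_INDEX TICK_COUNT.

clock 0: start=0, rate=1.5, needs 24-0 = 24; ticks = ceil(24/1.5) = ceil(16.0000) = 16; reading at tick 16 = 0 + 1.5*16 = 24.0000
clock 1: start=3, rate=1.25, needs 24-3 = 21; ticks = ceil(21/1.25) = ceil(16.8000) = 17; reading at tick 17 = 3 + 1.25*17 = 24.2500
clock 2: start=7, rate=1.1, needs 24-7 = 17; ticks = ceil(17/1.1) = ceil(15.4545) = 16; reading at tick 16 = 7 + 1.1*16 = 24.6000
clock 3: start=10, rate=1.1, needs 24-10 = 14; ticks = ceil(14/1.1) = ceil(12.7273) = 13; reading at tick 13 = 10 + 1.1*13 = 24.3000
Minimum tick count = 13; winners = [3]; smallest index = 3

Answer: 3 13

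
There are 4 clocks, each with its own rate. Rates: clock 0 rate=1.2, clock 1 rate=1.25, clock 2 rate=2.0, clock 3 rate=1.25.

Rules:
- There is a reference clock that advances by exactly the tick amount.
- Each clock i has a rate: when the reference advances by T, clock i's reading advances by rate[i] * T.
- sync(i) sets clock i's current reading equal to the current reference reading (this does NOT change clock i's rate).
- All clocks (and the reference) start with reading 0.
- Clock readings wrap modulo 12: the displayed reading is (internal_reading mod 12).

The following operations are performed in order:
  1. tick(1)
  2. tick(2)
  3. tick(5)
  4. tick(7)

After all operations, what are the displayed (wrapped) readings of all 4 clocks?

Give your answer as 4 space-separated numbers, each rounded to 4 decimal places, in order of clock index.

After op 1 tick(1): ref=1.0000 raw=[1.2000 1.2500 2.0000 1.2500]
After op 2 tick(2): ref=3.0000 raw=[3.6000 3.7500 6.0000 3.7500]
After op 3 tick(5): ref=8.0000 raw=[9.6000 10.0000 16.0000 10.0000]
After op 4 tick(7): ref=15.0000 raw=[18.0000 18.7500 30.0000 18.7500]
Wrap final raw readings (mod 12): 18.0000 mod 12 = 6.0000; 18.7500 mod 12 = 6.7500; 30.0000 mod 12 = 6.0000; 18.7500 mod 12 = 6.7500

Answer: 6.0000 6.7500 6.0000 6.7500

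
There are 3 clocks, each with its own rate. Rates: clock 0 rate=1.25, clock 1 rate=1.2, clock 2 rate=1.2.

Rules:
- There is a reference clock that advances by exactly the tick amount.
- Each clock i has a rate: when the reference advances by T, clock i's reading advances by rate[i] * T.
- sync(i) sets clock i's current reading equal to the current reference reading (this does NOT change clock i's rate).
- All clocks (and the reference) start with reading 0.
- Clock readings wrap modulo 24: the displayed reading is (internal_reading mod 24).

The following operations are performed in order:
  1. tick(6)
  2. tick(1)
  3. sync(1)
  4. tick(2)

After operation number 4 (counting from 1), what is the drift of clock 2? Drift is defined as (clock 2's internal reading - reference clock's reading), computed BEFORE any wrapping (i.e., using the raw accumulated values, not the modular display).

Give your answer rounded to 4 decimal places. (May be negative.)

After op 1 tick(6): ref=6.0000 raw=[7.5000 7.2000 7.2000]
After op 2 tick(1): ref=7.0000 raw=[8.7500 8.4000 8.4000]
After op 3 sync(1): ref=7.0000 raw=[8.7500 7.0000 8.4000]
After op 4 tick(2): ref=9.0000 raw=[11.2500 9.4000 10.8000]
Drift of clock 2 after op 4: 10.8000 - 9.0000 = 1.8000

Answer: 1.8000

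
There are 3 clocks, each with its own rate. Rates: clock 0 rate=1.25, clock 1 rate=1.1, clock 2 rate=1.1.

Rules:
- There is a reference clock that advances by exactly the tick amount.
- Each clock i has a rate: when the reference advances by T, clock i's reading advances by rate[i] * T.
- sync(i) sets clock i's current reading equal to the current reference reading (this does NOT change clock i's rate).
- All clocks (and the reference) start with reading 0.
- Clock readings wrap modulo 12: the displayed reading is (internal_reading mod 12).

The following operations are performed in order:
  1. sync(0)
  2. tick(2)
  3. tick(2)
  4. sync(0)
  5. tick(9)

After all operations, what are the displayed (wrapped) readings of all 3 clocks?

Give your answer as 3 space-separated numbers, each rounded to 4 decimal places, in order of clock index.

Answer: 3.2500 2.3000 2.3000

Derivation:
After op 1 sync(0): ref=0.0000 raw=[0.0000 0.0000 0.0000]
After op 2 tick(2): ref=2.0000 raw=[2.5000 2.2000 2.2000]
After op 3 tick(2): ref=4.0000 raw=[5.0000 4.4000 4.4000]
After op 4 sync(0): ref=4.0000 raw=[4.0000 4.4000 4.4000]
After op 5 tick(9): ref=13.0000 raw=[15.2500 14.3000 14.3000]
Wrap final raw readings (mod 12): 15.2500 mod 12 = 3.2500; 14.3000 mod 12 = 2.3000; 14.3000 mod 12 = 2.3000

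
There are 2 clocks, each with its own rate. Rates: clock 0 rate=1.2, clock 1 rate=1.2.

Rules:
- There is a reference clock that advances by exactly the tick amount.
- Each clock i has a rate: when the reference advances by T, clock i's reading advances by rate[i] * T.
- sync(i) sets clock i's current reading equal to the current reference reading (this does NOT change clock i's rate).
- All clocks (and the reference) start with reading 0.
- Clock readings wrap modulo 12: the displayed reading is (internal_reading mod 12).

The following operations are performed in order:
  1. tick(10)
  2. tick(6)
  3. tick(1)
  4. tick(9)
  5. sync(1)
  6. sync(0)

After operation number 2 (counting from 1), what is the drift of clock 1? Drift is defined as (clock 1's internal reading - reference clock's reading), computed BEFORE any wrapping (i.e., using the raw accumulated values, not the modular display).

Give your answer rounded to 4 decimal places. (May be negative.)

Answer: 3.2000

Derivation:
After op 1 tick(10): ref=10.0000 raw=[12.0000 12.0000]
After op 2 tick(6): ref=16.0000 raw=[19.2000 19.2000]
Drift of clock 1 after op 2: 19.2000 - 16.0000 = 3.2000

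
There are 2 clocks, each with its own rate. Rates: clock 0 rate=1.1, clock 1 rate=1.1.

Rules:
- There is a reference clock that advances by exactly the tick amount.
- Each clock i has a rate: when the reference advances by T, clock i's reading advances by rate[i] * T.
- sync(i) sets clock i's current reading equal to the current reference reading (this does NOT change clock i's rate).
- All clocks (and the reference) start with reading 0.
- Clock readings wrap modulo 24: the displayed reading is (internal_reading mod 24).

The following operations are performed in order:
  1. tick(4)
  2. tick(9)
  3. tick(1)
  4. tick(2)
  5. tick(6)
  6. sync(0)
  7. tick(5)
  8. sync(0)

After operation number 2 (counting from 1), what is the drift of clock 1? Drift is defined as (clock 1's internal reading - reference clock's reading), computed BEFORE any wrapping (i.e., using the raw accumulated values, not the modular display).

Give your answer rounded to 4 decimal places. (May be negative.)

Answer: 1.3000

Derivation:
After op 1 tick(4): ref=4.0000 raw=[4.4000 4.4000]
After op 2 tick(9): ref=13.0000 raw=[14.3000 14.3000]
Drift of clock 1 after op 2: 14.3000 - 13.0000 = 1.3000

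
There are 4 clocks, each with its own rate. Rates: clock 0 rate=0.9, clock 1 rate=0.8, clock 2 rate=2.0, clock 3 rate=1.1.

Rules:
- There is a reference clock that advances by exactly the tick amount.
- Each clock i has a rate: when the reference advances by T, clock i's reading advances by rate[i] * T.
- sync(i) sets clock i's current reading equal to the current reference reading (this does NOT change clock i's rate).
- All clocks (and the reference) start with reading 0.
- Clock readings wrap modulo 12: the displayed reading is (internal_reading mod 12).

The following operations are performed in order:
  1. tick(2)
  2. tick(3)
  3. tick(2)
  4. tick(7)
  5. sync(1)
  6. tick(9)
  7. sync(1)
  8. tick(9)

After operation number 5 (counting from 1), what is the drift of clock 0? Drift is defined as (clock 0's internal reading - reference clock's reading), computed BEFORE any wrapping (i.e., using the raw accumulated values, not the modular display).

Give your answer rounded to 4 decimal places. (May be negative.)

Answer: -1.4000

Derivation:
After op 1 tick(2): ref=2.0000 raw=[1.8000 1.6000 4.0000 2.2000]
After op 2 tick(3): ref=5.0000 raw=[4.5000 4.0000 10.0000 5.5000]
After op 3 tick(2): ref=7.0000 raw=[6.3000 5.6000 14.0000 7.7000]
After op 4 tick(7): ref=14.0000 raw=[12.6000 11.2000 28.0000 15.4000]
After op 5 sync(1): ref=14.0000 raw=[12.6000 14.0000 28.0000 15.4000]
Drift of clock 0 after op 5: 12.6000 - 14.0000 = -1.4000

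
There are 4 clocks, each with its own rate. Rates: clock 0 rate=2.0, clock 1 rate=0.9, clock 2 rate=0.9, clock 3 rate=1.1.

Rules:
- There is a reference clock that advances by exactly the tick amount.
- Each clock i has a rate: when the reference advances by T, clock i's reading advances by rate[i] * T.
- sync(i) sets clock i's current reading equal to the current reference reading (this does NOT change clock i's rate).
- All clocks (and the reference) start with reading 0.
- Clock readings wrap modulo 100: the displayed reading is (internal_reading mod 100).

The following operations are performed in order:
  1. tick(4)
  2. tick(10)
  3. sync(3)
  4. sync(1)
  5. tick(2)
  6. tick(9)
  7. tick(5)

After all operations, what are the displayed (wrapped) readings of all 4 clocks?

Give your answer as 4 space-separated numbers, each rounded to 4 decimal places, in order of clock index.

After op 1 tick(4): ref=4.0000 raw=[8.0000 3.6000 3.6000 4.4000]
After op 2 tick(10): ref=14.0000 raw=[28.0000 12.6000 12.6000 15.4000]
After op 3 sync(3): ref=14.0000 raw=[28.0000 12.6000 12.6000 14.0000]
After op 4 sync(1): ref=14.0000 raw=[28.0000 14.0000 12.6000 14.0000]
After op 5 tick(2): ref=16.0000 raw=[32.0000 15.8000 14.4000 16.2000]
After op 6 tick(9): ref=25.0000 raw=[50.0000 23.9000 22.5000 26.1000]
After op 7 tick(5): ref=30.0000 raw=[60.0000 28.4000 27.0000 31.6000]
Wrap final raw readings (mod 100): 60.0000 mod 100 = 60.0000; 28.4000 mod 100 = 28.4000; 27.0000 mod 100 = 27.0000; 31.6000 mod 100 = 31.6000

Answer: 60.0000 28.4000 27.0000 31.6000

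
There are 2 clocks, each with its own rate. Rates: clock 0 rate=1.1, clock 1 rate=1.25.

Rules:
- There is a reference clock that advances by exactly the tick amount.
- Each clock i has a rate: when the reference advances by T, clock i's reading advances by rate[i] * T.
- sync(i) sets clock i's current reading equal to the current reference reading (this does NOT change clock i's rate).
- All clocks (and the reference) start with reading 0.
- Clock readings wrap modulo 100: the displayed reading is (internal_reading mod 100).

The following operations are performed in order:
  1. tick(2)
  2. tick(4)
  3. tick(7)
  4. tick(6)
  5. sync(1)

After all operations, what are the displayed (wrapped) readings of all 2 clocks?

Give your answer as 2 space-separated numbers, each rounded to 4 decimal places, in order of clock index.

After op 1 tick(2): ref=2.0000 raw=[2.2000 2.5000]
After op 2 tick(4): ref=6.0000 raw=[6.6000 7.5000]
After op 3 tick(7): ref=13.0000 raw=[14.3000 16.2500]
After op 4 tick(6): ref=19.0000 raw=[20.9000 23.7500]
After op 5 sync(1): ref=19.0000 raw=[20.9000 19.0000]
Wrap final raw readings (mod 100): 20.9000 mod 100 = 20.9000; 19.0000 mod 100 = 19.0000

Answer: 20.9000 19.0000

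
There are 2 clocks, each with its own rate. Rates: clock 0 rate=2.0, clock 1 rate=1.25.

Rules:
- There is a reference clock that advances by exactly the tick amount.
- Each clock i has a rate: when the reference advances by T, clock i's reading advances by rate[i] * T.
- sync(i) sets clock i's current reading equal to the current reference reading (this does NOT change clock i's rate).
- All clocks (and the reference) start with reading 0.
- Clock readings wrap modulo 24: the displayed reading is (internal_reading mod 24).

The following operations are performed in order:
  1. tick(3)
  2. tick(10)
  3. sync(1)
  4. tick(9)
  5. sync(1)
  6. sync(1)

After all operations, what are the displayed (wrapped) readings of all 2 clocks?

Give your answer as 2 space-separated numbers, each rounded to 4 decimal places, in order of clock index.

After op 1 tick(3): ref=3.0000 raw=[6.0000 3.7500]
After op 2 tick(10): ref=13.0000 raw=[26.0000 16.2500]
After op 3 sync(1): ref=13.0000 raw=[26.0000 13.0000]
After op 4 tick(9): ref=22.0000 raw=[44.0000 24.2500]
After op 5 sync(1): ref=22.0000 raw=[44.0000 22.0000]
After op 6 sync(1): ref=22.0000 raw=[44.0000 22.0000]
Wrap final raw readings (mod 24): 44.0000 mod 24 = 20.0000; 22.0000 mod 24 = 22.0000

Answer: 20.0000 22.0000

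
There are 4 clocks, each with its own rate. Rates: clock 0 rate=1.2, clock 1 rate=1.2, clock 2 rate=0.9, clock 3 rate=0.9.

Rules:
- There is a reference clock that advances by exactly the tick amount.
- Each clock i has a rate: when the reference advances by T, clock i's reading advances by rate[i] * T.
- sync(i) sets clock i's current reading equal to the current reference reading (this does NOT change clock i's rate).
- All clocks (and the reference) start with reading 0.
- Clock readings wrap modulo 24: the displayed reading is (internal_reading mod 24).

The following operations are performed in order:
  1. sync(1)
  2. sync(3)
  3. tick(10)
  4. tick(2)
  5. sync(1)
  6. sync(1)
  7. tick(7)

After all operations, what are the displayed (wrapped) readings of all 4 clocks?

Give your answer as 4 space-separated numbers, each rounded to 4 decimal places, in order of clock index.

After op 1 sync(1): ref=0.0000 raw=[0.0000 0.0000 0.0000 0.0000]
After op 2 sync(3): ref=0.0000 raw=[0.0000 0.0000 0.0000 0.0000]
After op 3 tick(10): ref=10.0000 raw=[12.0000 12.0000 9.0000 9.0000]
After op 4 tick(2): ref=12.0000 raw=[14.4000 14.4000 10.8000 10.8000]
After op 5 sync(1): ref=12.0000 raw=[14.4000 12.0000 10.8000 10.8000]
After op 6 sync(1): ref=12.0000 raw=[14.4000 12.0000 10.8000 10.8000]
After op 7 tick(7): ref=19.0000 raw=[22.8000 20.4000 17.1000 17.1000]
Wrap final raw readings (mod 24): 22.8000 mod 24 = 22.8000; 20.4000 mod 24 = 20.4000; 17.1000 mod 24 = 17.1000; 17.1000 mod 24 = 17.1000

Answer: 22.8000 20.4000 17.1000 17.1000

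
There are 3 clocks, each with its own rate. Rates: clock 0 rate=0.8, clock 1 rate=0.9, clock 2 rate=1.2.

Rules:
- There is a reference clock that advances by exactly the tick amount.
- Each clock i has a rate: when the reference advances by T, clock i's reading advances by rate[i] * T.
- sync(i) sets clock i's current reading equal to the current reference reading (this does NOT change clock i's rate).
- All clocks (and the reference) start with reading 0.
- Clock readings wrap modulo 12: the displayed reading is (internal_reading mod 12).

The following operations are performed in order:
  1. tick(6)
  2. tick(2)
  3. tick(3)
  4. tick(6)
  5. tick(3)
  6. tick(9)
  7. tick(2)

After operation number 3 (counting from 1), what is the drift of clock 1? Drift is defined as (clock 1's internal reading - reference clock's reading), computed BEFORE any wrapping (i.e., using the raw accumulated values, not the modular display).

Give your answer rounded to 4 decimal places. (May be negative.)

Answer: -1.1000

Derivation:
After op 1 tick(6): ref=6.0000 raw=[4.8000 5.4000 7.2000]
After op 2 tick(2): ref=8.0000 raw=[6.4000 7.2000 9.6000]
After op 3 tick(3): ref=11.0000 raw=[8.8000 9.9000 13.2000]
Drift of clock 1 after op 3: 9.9000 - 11.0000 = -1.1000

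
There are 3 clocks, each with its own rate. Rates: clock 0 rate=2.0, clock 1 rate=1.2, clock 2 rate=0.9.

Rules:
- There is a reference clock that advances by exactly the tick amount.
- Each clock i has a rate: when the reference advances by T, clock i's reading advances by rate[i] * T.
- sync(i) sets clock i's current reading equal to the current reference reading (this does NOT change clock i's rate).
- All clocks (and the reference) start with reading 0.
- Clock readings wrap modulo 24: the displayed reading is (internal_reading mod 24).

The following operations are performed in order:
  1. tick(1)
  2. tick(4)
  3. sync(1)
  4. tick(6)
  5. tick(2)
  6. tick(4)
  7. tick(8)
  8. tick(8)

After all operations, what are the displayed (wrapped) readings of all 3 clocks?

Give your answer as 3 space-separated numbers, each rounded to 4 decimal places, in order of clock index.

After op 1 tick(1): ref=1.0000 raw=[2.0000 1.2000 0.9000]
After op 2 tick(4): ref=5.0000 raw=[10.0000 6.0000 4.5000]
After op 3 sync(1): ref=5.0000 raw=[10.0000 5.0000 4.5000]
After op 4 tick(6): ref=11.0000 raw=[22.0000 12.2000 9.9000]
After op 5 tick(2): ref=13.0000 raw=[26.0000 14.6000 11.7000]
After op 6 tick(4): ref=17.0000 raw=[34.0000 19.4000 15.3000]
After op 7 tick(8): ref=25.0000 raw=[50.0000 29.0000 22.5000]
After op 8 tick(8): ref=33.0000 raw=[66.0000 38.6000 29.7000]
Wrap final raw readings (mod 24): 66.0000 mod 24 = 18.0000; 38.6000 mod 24 = 14.6000; 29.7000 mod 24 = 5.7000

Answer: 18.0000 14.6000 5.7000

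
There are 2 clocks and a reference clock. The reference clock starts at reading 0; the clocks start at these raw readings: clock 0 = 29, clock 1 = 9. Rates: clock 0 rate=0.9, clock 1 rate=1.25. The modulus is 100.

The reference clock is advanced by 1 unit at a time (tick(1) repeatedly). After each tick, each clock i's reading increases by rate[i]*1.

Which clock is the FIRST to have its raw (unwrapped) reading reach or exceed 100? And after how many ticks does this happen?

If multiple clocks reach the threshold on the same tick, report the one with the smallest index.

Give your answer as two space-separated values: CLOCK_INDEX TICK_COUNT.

clock 0: start=29, rate=0.9, needs 100-29 = 71; ticks = ceil(71/0.9) = ceil(78.8889) = 79; reading at tick 79 = 29 + 0.9*79 = 100.1000
clock 1: start=9, rate=1.25, needs 100-9 = 91; ticks = ceil(91/1.25) = ceil(72.8000) = 73; reading at tick 73 = 9 + 1.25*73 = 100.2500
Minimum tick count = 73; winners = [1]; smallest index = 1

Answer: 1 73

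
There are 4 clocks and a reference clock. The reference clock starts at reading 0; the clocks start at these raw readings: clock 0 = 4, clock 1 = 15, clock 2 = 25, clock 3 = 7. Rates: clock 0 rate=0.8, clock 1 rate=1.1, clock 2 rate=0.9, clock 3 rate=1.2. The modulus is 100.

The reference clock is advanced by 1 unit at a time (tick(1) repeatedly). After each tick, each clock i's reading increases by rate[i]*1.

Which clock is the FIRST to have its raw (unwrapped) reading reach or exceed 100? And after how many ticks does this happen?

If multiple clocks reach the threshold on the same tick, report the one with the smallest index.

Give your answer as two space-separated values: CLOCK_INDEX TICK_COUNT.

clock 0: start=4, rate=0.8, needs 100-4 = 96; ticks = ceil(96/0.8) = ceil(120.0000) = 120; reading at tick 120 = 4 + 0.8*120 = 100.0000
clock 1: start=15, rate=1.1, needs 100-15 = 85; ticks = ceil(85/1.1) = ceil(77.2727) = 78; reading at tick 78 = 15 + 1.1*78 = 100.8000
clock 2: start=25, rate=0.9, needs 100-25 = 75; ticks = ceil(75/0.9) = ceil(83.3333) = 84; reading at tick 84 = 25 + 0.9*84 = 100.6000
clock 3: start=7, rate=1.2, needs 100-7 = 93; ticks = ceil(93/1.2) = ceil(77.5000) = 78; reading at tick 78 = 7 + 1.2*78 = 100.6000
Minimum tick count = 78; winners = [1, 3]; smallest index = 1

Answer: 1 78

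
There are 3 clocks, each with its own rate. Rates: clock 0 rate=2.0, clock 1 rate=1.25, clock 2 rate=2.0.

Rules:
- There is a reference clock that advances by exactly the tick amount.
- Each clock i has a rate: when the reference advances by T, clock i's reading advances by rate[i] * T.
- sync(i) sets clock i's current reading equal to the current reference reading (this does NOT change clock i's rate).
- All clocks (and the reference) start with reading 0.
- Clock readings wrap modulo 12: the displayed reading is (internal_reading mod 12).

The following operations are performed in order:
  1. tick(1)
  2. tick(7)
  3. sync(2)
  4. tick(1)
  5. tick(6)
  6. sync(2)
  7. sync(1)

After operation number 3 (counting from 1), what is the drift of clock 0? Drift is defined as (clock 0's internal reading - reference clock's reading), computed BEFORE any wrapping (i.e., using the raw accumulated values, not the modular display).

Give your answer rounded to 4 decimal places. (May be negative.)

After op 1 tick(1): ref=1.0000 raw=[2.0000 1.2500 2.0000]
After op 2 tick(7): ref=8.0000 raw=[16.0000 10.0000 16.0000]
After op 3 sync(2): ref=8.0000 raw=[16.0000 10.0000 8.0000]
Drift of clock 0 after op 3: 16.0000 - 8.0000 = 8.0000

Answer: 8.0000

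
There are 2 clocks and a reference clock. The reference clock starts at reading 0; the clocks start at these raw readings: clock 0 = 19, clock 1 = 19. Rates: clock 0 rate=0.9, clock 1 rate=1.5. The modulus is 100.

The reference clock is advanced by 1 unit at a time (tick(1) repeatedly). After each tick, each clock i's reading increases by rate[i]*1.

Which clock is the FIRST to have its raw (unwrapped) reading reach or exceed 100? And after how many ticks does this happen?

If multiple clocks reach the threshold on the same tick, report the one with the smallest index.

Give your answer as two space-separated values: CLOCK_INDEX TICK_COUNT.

Answer: 1 54

Derivation:
clock 0: start=19, rate=0.9, needs 100-19 = 81; ticks = ceil(81/0.9) = ceil(90.0000) = 90; reading at tick 90 = 19 + 0.9*90 = 100.0000
clock 1: start=19, rate=1.5, needs 100-19 = 81; ticks = ceil(81/1.5) = ceil(54.0000) = 54; reading at tick 54 = 19 + 1.5*54 = 100.0000
Minimum tick count = 54; winners = [1]; smallest index = 1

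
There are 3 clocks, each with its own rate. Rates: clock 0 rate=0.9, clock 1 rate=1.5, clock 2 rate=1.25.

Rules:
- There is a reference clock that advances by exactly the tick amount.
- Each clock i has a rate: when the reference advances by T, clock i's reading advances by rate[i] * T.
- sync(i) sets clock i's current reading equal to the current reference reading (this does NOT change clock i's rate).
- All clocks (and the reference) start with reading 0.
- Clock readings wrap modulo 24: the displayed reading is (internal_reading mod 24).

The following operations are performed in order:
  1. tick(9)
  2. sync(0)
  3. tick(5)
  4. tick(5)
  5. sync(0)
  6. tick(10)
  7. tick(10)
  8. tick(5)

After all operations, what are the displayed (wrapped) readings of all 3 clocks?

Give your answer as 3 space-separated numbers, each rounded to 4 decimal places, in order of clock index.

Answer: 17.5000 18.0000 7.0000

Derivation:
After op 1 tick(9): ref=9.0000 raw=[8.1000 13.5000 11.2500]
After op 2 sync(0): ref=9.0000 raw=[9.0000 13.5000 11.2500]
After op 3 tick(5): ref=14.0000 raw=[13.5000 21.0000 17.5000]
After op 4 tick(5): ref=19.0000 raw=[18.0000 28.5000 23.7500]
After op 5 sync(0): ref=19.0000 raw=[19.0000 28.5000 23.7500]
After op 6 tick(10): ref=29.0000 raw=[28.0000 43.5000 36.2500]
After op 7 tick(10): ref=39.0000 raw=[37.0000 58.5000 48.7500]
After op 8 tick(5): ref=44.0000 raw=[41.5000 66.0000 55.0000]
Wrap final raw readings (mod 24): 41.5000 mod 24 = 17.5000; 66.0000 mod 24 = 18.0000; 55.0000 mod 24 = 7.0000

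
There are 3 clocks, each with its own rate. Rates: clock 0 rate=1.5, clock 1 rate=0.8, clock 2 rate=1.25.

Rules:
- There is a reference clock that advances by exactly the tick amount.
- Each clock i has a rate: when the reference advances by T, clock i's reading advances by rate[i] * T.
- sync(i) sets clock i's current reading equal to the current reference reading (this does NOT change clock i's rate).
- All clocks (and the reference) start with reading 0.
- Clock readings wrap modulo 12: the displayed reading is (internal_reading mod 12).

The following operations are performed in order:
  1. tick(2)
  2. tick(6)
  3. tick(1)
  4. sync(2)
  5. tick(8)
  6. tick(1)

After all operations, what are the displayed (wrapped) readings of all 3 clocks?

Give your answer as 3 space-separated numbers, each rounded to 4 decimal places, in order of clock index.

After op 1 tick(2): ref=2.0000 raw=[3.0000 1.6000 2.5000]
After op 2 tick(6): ref=8.0000 raw=[12.0000 6.4000 10.0000]
After op 3 tick(1): ref=9.0000 raw=[13.5000 7.2000 11.2500]
After op 4 sync(2): ref=9.0000 raw=[13.5000 7.2000 9.0000]
After op 5 tick(8): ref=17.0000 raw=[25.5000 13.6000 19.0000]
After op 6 tick(1): ref=18.0000 raw=[27.0000 14.4000 20.2500]
Wrap final raw readings (mod 12): 27.0000 mod 12 = 3.0000; 14.4000 mod 12 = 2.4000; 20.2500 mod 12 = 8.2500

Answer: 3.0000 2.4000 8.2500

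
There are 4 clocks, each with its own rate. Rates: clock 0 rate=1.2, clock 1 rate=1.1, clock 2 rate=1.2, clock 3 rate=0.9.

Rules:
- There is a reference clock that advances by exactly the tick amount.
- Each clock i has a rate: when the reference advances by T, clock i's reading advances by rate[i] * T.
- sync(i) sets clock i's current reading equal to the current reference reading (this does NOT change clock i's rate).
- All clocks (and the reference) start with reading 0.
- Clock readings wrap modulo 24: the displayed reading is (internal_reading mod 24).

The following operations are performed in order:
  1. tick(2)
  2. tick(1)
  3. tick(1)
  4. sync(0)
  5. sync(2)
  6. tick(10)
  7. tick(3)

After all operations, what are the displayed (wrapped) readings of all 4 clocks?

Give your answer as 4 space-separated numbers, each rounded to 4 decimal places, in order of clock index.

Answer: 19.6000 18.7000 19.6000 15.3000

Derivation:
After op 1 tick(2): ref=2.0000 raw=[2.4000 2.2000 2.4000 1.8000]
After op 2 tick(1): ref=3.0000 raw=[3.6000 3.3000 3.6000 2.7000]
After op 3 tick(1): ref=4.0000 raw=[4.8000 4.4000 4.8000 3.6000]
After op 4 sync(0): ref=4.0000 raw=[4.0000 4.4000 4.8000 3.6000]
After op 5 sync(2): ref=4.0000 raw=[4.0000 4.4000 4.0000 3.6000]
After op 6 tick(10): ref=14.0000 raw=[16.0000 15.4000 16.0000 12.6000]
After op 7 tick(3): ref=17.0000 raw=[19.6000 18.7000 19.6000 15.3000]
Wrap final raw readings (mod 24): 19.6000 mod 24 = 19.6000; 18.7000 mod 24 = 18.7000; 19.6000 mod 24 = 19.6000; 15.3000 mod 24 = 15.3000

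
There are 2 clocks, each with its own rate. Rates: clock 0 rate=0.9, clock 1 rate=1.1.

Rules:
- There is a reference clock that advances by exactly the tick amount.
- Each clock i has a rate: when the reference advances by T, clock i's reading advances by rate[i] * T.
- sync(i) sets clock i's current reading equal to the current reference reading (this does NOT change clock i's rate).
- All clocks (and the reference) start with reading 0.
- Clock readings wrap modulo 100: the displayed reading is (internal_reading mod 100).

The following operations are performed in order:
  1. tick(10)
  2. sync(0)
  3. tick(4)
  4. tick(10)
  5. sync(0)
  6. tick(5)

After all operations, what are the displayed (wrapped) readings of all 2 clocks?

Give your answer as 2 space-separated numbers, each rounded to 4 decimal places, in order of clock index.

After op 1 tick(10): ref=10.0000 raw=[9.0000 11.0000]
After op 2 sync(0): ref=10.0000 raw=[10.0000 11.0000]
After op 3 tick(4): ref=14.0000 raw=[13.6000 15.4000]
After op 4 tick(10): ref=24.0000 raw=[22.6000 26.4000]
After op 5 sync(0): ref=24.0000 raw=[24.0000 26.4000]
After op 6 tick(5): ref=29.0000 raw=[28.5000 31.9000]
Wrap final raw readings (mod 100): 28.5000 mod 100 = 28.5000; 31.9000 mod 100 = 31.9000

Answer: 28.5000 31.9000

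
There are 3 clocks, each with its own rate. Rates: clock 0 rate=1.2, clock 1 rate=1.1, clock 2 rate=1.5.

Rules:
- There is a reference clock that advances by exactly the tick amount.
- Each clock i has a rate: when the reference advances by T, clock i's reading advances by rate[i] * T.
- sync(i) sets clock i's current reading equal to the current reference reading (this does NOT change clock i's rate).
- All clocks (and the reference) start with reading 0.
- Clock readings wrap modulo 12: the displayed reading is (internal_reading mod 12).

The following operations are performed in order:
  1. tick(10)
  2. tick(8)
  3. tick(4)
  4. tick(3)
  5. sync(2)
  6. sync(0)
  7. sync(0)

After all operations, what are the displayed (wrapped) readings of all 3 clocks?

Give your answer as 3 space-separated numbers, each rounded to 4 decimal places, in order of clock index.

Answer: 1.0000 3.5000 1.0000

Derivation:
After op 1 tick(10): ref=10.0000 raw=[12.0000 11.0000 15.0000]
After op 2 tick(8): ref=18.0000 raw=[21.6000 19.8000 27.0000]
After op 3 tick(4): ref=22.0000 raw=[26.4000 24.2000 33.0000]
After op 4 tick(3): ref=25.0000 raw=[30.0000 27.5000 37.5000]
After op 5 sync(2): ref=25.0000 raw=[30.0000 27.5000 25.0000]
After op 6 sync(0): ref=25.0000 raw=[25.0000 27.5000 25.0000]
After op 7 sync(0): ref=25.0000 raw=[25.0000 27.5000 25.0000]
Wrap final raw readings (mod 12): 25.0000 mod 12 = 1.0000; 27.5000 mod 12 = 3.5000; 25.0000 mod 12 = 1.0000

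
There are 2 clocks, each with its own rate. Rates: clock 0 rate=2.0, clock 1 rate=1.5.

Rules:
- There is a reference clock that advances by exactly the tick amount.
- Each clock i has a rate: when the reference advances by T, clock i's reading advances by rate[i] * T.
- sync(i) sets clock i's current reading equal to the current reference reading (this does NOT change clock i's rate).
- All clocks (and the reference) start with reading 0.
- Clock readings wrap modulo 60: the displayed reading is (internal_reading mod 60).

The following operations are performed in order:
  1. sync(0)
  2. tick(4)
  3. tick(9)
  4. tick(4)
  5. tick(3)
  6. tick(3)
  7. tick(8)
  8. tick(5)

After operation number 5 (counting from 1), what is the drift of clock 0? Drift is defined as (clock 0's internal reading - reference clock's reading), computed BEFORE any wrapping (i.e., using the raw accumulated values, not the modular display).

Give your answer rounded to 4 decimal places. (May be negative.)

After op 1 sync(0): ref=0.0000 raw=[0.0000 0.0000]
After op 2 tick(4): ref=4.0000 raw=[8.0000 6.0000]
After op 3 tick(9): ref=13.0000 raw=[26.0000 19.5000]
After op 4 tick(4): ref=17.0000 raw=[34.0000 25.5000]
After op 5 tick(3): ref=20.0000 raw=[40.0000 30.0000]
Drift of clock 0 after op 5: 40.0000 - 20.0000 = 20.0000

Answer: 20.0000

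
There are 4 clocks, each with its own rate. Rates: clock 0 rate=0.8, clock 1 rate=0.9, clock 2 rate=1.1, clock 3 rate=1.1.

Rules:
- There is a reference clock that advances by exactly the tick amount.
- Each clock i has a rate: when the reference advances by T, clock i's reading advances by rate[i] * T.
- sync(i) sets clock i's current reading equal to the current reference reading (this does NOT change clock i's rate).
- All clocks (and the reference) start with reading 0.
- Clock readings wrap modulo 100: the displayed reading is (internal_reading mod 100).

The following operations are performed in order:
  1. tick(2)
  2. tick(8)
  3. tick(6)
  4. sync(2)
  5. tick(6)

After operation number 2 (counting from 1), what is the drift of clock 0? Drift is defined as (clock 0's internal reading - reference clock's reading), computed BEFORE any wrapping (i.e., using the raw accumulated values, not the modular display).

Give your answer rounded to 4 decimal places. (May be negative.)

Answer: -2.0000

Derivation:
After op 1 tick(2): ref=2.0000 raw=[1.6000 1.8000 2.2000 2.2000]
After op 2 tick(8): ref=10.0000 raw=[8.0000 9.0000 11.0000 11.0000]
Drift of clock 0 after op 2: 8.0000 - 10.0000 = -2.0000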